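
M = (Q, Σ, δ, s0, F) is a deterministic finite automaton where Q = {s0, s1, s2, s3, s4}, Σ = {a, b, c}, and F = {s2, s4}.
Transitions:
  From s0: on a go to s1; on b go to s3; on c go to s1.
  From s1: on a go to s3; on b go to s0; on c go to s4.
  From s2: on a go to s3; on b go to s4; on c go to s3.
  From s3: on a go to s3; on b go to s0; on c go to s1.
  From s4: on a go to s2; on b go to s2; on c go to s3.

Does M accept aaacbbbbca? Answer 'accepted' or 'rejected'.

s0 --a--> s1
s1 --a--> s3
s3 --a--> s3
s3 --c--> s1
s1 --b--> s0
s0 --b--> s3
s3 --b--> s0
s0 --b--> s3
s3 --c--> s1
s1 --a--> s3
End in state s3, which is not an accepting state.

rejected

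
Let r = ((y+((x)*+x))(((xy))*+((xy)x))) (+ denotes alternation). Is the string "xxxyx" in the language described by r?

yes

Split as xx·xyx: (y+((x)*+x)) matches xx and (((xy))*+((xy)x)) matches xyx.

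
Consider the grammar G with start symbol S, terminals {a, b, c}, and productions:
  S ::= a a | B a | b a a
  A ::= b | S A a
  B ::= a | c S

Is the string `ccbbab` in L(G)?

no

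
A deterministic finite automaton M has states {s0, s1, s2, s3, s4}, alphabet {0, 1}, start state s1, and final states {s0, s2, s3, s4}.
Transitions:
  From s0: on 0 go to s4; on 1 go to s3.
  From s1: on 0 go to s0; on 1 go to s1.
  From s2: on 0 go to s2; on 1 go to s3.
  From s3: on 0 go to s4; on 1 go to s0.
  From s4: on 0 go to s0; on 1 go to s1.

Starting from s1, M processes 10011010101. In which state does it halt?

s3

s1 --1--> s1
s1 --0--> s0
s0 --0--> s4
s4 --1--> s1
s1 --1--> s1
s1 --0--> s0
s0 --1--> s3
s3 --0--> s4
s4 --1--> s1
s1 --0--> s0
s0 --1--> s3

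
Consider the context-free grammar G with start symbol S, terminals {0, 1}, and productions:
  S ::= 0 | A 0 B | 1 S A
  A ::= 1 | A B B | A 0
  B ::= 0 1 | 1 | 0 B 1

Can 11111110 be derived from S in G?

no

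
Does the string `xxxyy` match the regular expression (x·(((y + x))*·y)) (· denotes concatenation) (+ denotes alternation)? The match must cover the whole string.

yes

Split as x·xxyy: x matches x and (((y+x))*·y) matches xxyy.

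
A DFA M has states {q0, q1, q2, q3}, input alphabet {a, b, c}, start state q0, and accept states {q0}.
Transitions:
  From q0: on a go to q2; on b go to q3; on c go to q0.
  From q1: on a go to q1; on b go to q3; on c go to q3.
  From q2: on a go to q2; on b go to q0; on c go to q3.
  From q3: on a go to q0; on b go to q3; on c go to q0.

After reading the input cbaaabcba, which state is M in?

q0 --c--> q0
q0 --b--> q3
q3 --a--> q0
q0 --a--> q2
q2 --a--> q2
q2 --b--> q0
q0 --c--> q0
q0 --b--> q3
q3 --a--> q0

q0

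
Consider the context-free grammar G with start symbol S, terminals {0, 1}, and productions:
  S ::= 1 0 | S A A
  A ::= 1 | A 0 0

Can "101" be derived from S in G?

no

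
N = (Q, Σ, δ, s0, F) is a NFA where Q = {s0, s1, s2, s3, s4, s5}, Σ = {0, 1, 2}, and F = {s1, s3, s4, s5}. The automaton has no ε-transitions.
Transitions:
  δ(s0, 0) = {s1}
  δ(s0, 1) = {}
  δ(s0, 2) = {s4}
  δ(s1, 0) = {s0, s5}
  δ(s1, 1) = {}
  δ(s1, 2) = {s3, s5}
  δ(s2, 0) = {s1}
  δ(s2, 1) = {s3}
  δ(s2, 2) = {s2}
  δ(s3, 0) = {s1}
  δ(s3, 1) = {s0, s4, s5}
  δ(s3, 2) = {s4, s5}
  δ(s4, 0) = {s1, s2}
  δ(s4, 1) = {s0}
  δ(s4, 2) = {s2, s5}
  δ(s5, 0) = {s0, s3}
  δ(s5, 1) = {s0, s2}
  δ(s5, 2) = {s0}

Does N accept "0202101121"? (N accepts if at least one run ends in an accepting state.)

Start: {s0}
read 0: {s1}
read 2: {s3, s5}
read 0: {s0, s1, s3}
read 2: {s3, s4, s5}
read 1: {s0, s2, s4, s5}
read 0: {s0, s1, s2, s3}
read 1: {s0, s3, s4, s5}
read 1: {s0, s2, s4, s5}
read 2: {s0, s2, s4, s5}
read 1: {s0, s2, s3}
Reachable ∩ accepting = {s3} — nonempty.

accepted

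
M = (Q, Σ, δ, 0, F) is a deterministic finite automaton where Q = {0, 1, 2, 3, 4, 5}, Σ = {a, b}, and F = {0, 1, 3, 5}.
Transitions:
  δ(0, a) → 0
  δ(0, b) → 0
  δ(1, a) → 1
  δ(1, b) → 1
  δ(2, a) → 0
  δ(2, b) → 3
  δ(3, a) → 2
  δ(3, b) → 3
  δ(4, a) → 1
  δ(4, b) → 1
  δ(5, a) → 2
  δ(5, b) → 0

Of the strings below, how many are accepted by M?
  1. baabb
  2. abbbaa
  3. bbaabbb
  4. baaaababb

4

baabb: accepted
abbbaa: accepted
bbaabbb: accepted
baaaababb: accepted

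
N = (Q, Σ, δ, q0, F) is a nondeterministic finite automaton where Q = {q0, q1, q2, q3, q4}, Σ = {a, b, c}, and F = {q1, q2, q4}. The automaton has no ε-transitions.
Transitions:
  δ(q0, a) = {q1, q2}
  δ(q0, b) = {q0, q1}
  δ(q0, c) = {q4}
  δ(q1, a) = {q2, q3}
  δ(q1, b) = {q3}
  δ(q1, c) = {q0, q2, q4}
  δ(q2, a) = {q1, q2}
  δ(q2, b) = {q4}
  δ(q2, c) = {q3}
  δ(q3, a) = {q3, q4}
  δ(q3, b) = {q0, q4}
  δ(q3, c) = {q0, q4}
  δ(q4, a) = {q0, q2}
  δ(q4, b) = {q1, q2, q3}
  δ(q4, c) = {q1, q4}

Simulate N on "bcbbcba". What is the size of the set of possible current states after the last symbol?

5

Start: {q0}
read b: {q0, q1}
read c: {q0, q2, q4}
read b: {q0, q1, q2, q3, q4}
read b: {q0, q1, q2, q3, q4}
read c: {q0, q1, q2, q3, q4}
read b: {q0, q1, q2, q3, q4}
read a: {q0, q1, q2, q3, q4}
Final reachable set {q0, q1, q2, q3, q4} has 5 states.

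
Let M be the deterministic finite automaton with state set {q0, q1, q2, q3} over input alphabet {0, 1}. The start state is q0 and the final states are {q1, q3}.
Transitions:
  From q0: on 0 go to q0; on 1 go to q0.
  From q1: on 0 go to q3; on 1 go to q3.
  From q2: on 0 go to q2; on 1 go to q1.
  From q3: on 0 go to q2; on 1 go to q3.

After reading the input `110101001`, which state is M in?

q0 --1--> q0
q0 --1--> q0
q0 --0--> q0
q0 --1--> q0
q0 --0--> q0
q0 --1--> q0
q0 --0--> q0
q0 --0--> q0
q0 --1--> q0

q0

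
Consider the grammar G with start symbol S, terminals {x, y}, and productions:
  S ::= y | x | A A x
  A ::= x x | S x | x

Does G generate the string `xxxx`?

yes

S ⇒ AAx ⇒ xxAx ⇒ xxxx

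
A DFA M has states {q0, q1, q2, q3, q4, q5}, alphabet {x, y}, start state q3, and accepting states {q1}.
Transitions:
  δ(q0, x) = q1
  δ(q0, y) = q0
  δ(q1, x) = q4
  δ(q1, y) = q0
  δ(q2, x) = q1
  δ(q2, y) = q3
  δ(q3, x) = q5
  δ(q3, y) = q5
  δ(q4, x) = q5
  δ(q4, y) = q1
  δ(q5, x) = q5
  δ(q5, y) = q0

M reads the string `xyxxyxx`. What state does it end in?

q5

q3 --x--> q5
q5 --y--> q0
q0 --x--> q1
q1 --x--> q4
q4 --y--> q1
q1 --x--> q4
q4 --x--> q5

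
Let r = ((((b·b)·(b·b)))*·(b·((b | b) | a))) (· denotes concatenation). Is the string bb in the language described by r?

Split as ε·bb: (((b·b)·(b·b)))* matches ε and (b·((b|b)|a)) matches bb.

yes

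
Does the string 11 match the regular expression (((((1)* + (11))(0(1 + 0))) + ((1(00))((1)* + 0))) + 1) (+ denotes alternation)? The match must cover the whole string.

Neither ((((1)*+(11))(0(1+0)))+((1(00))((1)*+0))) nor 1 matches 11.

no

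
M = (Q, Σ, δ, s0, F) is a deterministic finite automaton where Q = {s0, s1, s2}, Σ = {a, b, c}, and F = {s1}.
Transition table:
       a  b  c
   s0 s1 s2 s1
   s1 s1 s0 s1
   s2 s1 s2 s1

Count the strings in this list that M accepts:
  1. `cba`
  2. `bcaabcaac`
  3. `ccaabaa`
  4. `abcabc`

4

`cba`: accepted
`bcaabcaac`: accepted
`ccaabaa`: accepted
`abcabc`: accepted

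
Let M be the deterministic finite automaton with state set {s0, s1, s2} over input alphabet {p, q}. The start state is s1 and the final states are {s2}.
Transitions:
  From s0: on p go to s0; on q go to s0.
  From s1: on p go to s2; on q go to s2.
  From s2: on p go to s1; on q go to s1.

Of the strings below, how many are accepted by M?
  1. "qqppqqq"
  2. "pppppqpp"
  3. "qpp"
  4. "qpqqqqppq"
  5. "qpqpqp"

"qqppqqq": accepted
"pppppqpp": rejected
"qpp": accepted
"qpqqqqppq": accepted
"qpqpqp": rejected

3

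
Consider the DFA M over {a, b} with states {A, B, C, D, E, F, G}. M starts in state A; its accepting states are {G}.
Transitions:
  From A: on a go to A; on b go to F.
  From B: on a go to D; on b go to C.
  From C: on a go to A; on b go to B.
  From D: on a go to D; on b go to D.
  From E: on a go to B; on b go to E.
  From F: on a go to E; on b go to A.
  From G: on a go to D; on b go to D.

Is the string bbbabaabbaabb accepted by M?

A --b--> F
F --b--> A
A --b--> F
F --a--> E
E --b--> E
E --a--> B
B --a--> D
D --b--> D
D --b--> D
D --a--> D
D --a--> D
D --b--> D
D --b--> D
End in state D, which is not an accepting state.

rejected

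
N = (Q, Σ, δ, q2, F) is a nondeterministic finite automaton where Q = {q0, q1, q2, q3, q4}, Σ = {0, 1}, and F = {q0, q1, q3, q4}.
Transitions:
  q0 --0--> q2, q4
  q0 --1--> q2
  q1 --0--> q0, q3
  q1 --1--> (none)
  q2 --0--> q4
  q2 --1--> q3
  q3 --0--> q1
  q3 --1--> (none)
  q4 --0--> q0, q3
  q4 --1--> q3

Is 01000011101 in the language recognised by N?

Start: {q2}
read 0: {q4}
read 1: {q3}
read 0: {q1}
read 0: {q0, q3}
read 0: {q1, q2, q4}
read 0: {q0, q3, q4}
read 1: {q2, q3}
read 1: {q3}
read 1: {}
The reachable set is empty and stays empty for the remaining 2 symbols.
Reachable ∩ accepting = {} — empty.

rejected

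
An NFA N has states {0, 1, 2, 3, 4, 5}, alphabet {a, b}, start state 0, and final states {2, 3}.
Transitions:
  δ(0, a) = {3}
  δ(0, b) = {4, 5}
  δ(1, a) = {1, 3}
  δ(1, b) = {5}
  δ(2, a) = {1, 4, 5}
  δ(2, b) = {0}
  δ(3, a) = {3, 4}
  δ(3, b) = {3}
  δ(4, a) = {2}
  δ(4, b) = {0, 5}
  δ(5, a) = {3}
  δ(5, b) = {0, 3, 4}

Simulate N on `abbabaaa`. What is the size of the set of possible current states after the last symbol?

5

Start: {0}
read a: {3}
read b: {3}
read b: {3}
read a: {3, 4}
read b: {0, 3, 5}
read a: {3, 4}
read a: {2, 3, 4}
read a: {1, 2, 3, 4, 5}
Final reachable set {1, 2, 3, 4, 5} has 5 states.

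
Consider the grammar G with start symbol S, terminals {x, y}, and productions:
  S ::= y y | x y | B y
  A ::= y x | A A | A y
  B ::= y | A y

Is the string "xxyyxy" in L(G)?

no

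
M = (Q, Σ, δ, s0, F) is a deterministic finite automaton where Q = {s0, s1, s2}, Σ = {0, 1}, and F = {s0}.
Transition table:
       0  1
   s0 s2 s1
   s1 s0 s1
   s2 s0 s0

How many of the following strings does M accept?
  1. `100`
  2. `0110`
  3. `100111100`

1

`100`: rejected
`0110`: accepted
`100111100`: rejected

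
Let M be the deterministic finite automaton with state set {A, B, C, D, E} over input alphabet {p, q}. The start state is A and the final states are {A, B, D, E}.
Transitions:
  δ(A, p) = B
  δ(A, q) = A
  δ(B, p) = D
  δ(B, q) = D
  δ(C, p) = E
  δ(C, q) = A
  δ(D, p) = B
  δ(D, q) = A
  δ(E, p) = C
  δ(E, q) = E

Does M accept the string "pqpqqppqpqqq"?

accepted

A --p--> B
B --q--> D
D --p--> B
B --q--> D
D --q--> A
A --p--> B
B --p--> D
D --q--> A
A --p--> B
B --q--> D
D --q--> A
A --q--> A
End in state A, which is an accepting state.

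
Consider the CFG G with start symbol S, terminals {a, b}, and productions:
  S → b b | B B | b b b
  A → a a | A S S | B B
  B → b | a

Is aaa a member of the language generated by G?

no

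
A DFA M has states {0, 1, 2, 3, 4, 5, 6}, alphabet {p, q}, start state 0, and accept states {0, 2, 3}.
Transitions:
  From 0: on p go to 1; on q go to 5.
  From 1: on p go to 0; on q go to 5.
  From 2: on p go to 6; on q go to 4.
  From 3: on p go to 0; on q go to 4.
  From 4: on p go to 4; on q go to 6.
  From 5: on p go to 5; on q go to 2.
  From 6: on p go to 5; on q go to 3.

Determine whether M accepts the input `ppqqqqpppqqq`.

rejected

0 --p--> 1
1 --p--> 0
0 --q--> 5
5 --q--> 2
2 --q--> 4
4 --q--> 6
6 --p--> 5
5 --p--> 5
5 --p--> 5
5 --q--> 2
2 --q--> 4
4 --q--> 6
End in state 6, which is not an accepting state.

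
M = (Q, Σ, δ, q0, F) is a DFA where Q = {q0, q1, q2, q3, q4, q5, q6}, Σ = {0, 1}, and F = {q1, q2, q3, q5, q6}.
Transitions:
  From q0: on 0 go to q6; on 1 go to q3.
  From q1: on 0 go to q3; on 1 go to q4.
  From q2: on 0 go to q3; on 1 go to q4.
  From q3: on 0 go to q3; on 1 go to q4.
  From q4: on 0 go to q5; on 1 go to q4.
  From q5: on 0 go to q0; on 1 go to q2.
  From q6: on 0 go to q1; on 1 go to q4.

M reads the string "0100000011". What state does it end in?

q4

q0 --0--> q6
q6 --1--> q4
q4 --0--> q5
q5 --0--> q0
q0 --0--> q6
q6 --0--> q1
q1 --0--> q3
q3 --0--> q3
q3 --1--> q4
q4 --1--> q4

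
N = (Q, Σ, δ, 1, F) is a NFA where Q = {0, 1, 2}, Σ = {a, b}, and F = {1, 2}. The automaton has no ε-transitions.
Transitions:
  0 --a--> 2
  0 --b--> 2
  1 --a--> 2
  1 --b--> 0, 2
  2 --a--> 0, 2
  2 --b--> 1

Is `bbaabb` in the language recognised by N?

accepted

Start: {1}
read b: {0, 2}
read b: {1, 2}
read a: {0, 2}
read a: {0, 2}
read b: {1, 2}
read b: {0, 1, 2}
Reachable ∩ accepting = {1, 2} — nonempty.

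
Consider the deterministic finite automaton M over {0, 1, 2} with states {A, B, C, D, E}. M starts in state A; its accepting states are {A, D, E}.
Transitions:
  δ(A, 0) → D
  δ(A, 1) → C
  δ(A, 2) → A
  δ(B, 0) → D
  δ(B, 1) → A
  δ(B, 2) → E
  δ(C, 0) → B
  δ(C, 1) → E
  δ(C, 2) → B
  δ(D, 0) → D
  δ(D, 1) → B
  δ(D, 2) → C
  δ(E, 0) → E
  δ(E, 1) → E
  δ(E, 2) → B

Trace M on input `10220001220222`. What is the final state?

E

A --1--> C
C --0--> B
B --2--> E
E --2--> B
B --0--> D
D --0--> D
D --0--> D
D --1--> B
B --2--> E
E --2--> B
B --0--> D
D --2--> C
C --2--> B
B --2--> E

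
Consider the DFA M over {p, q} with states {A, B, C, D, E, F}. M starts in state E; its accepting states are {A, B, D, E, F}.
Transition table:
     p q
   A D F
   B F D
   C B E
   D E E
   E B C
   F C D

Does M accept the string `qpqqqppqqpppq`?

accepted

E --q--> C
C --p--> B
B --q--> D
D --q--> E
E --q--> C
C --p--> B
B --p--> F
F --q--> D
D --q--> E
E --p--> B
B --p--> F
F --p--> C
C --q--> E
End in state E, which is an accepting state.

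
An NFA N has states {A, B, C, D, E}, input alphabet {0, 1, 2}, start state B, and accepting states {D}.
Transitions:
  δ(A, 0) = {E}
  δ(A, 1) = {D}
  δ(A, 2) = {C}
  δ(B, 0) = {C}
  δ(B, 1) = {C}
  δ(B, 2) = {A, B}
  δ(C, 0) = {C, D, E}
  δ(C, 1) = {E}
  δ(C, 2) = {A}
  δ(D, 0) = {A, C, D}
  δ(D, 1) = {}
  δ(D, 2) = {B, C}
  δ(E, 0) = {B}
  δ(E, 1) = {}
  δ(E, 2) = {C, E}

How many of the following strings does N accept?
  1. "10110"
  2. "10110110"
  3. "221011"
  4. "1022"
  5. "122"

"10110": rejected
"10110110": rejected
"221011": rejected
"1022": rejected
"122": rejected

0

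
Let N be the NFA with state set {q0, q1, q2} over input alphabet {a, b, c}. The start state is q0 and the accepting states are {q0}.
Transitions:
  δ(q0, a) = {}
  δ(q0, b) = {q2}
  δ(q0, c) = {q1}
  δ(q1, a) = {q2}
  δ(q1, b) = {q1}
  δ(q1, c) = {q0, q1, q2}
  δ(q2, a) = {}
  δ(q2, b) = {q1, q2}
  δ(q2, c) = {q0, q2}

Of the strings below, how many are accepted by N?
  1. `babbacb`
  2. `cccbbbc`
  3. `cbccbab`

`babbacb`: rejected
`cccbbbc`: accepted
`cbccbab`: rejected

1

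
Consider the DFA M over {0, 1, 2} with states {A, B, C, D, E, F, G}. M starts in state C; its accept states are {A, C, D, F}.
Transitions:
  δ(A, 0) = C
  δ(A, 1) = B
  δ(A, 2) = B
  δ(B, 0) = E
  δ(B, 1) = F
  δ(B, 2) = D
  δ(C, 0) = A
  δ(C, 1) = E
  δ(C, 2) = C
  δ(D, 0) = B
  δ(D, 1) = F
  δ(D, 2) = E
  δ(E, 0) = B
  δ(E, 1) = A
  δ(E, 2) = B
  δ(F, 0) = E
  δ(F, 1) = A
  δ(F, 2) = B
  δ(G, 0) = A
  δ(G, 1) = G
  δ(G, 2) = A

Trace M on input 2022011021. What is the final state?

E

C --2--> C
C --0--> A
A --2--> B
B --2--> D
D --0--> B
B --1--> F
F --1--> A
A --0--> C
C --2--> C
C --1--> E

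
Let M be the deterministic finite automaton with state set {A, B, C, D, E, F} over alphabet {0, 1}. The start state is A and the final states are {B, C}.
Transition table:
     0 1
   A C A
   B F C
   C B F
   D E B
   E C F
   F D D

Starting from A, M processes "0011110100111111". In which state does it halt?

D

A --0--> C
C --0--> B
B --1--> C
C --1--> F
F --1--> D
D --1--> B
B --0--> F
F --1--> D
D --0--> E
E --0--> C
C --1--> F
F --1--> D
D --1--> B
B --1--> C
C --1--> F
F --1--> D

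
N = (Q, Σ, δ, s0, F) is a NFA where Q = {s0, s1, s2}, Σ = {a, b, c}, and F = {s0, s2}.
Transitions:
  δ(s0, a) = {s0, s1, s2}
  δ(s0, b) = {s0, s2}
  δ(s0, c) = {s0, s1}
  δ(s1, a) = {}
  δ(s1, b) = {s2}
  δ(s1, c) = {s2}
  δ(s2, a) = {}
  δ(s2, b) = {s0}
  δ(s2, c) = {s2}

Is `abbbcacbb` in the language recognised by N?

accepted

Start: {s0}
read a: {s0, s1, s2}
read b: {s0, s2}
read b: {s0, s2}
read b: {s0, s2}
read c: {s0, s1, s2}
read a: {s0, s1, s2}
read c: {s0, s1, s2}
read b: {s0, s2}
read b: {s0, s2}
Reachable ∩ accepting = {s0, s2} — nonempty.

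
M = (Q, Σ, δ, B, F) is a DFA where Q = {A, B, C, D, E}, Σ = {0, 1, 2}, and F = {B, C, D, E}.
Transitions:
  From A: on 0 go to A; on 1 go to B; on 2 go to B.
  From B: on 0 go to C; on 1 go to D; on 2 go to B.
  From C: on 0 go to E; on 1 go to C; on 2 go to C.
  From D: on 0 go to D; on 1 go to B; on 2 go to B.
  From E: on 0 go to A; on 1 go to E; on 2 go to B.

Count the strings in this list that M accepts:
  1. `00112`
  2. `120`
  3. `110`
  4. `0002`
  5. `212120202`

5

`00112`: accepted
`120`: accepted
`110`: accepted
`0002`: accepted
`212120202`: accepted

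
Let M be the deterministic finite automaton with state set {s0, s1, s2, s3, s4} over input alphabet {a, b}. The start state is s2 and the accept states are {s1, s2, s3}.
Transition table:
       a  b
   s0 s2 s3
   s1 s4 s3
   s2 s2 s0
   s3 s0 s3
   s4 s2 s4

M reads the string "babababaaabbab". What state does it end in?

s3

s2 --b--> s0
s0 --a--> s2
s2 --b--> s0
s0 --a--> s2
s2 --b--> s0
s0 --a--> s2
s2 --b--> s0
s0 --a--> s2
s2 --a--> s2
s2 --a--> s2
s2 --b--> s0
s0 --b--> s3
s3 --a--> s0
s0 --b--> s3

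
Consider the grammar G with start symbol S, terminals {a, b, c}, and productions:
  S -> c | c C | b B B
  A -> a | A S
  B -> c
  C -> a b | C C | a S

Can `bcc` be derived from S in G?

yes

S ⇒ bBB ⇒ bcB ⇒ bcc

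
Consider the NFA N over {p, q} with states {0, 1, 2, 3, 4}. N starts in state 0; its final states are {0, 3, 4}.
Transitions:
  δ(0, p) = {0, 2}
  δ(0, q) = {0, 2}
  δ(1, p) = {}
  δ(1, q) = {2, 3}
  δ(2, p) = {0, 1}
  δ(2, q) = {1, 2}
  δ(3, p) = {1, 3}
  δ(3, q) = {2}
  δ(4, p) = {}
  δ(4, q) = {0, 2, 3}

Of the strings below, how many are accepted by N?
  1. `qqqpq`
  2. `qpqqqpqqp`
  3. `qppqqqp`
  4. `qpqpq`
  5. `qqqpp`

5

`qqqpq`: accepted
`qpqqqpqqp`: accepted
`qppqqqp`: accepted
`qpqpq`: accepted
`qqqpp`: accepted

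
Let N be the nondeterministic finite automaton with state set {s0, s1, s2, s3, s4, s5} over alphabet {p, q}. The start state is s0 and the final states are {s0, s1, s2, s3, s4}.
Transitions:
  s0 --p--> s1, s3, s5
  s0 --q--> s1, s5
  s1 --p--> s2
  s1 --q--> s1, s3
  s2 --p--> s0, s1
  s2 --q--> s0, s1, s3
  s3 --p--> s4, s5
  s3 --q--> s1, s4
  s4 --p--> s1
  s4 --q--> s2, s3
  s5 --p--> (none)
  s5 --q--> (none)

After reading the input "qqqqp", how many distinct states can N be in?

5

Start: {s0}
read q: {s1, s5}
read q: {s1, s3}
read q: {s1, s3, s4}
read q: {s1, s2, s3, s4}
read p: {s0, s1, s2, s4, s5}
Final reachable set {s0, s1, s2, s4, s5} has 5 states.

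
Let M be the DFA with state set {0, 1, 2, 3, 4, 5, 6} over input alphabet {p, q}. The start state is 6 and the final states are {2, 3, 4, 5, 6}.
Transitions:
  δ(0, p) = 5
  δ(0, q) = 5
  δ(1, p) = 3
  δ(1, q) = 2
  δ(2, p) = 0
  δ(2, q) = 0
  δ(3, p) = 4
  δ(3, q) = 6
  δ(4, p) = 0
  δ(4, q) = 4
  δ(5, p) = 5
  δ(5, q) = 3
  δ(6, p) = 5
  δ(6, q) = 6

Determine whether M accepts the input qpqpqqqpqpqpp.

6 --q--> 6
6 --p--> 5
5 --q--> 3
3 --p--> 4
4 --q--> 4
4 --q--> 4
4 --q--> 4
4 --p--> 0
0 --q--> 5
5 --p--> 5
5 --q--> 3
3 --p--> 4
4 --p--> 0
End in state 0, which is not an accepting state.

rejected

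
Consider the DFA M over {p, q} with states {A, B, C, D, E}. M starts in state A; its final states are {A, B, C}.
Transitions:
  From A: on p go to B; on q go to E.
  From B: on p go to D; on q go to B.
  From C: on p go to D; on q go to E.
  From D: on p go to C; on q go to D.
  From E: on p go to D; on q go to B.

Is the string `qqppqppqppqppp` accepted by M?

rejected

A --q--> E
E --q--> B
B --p--> D
D --p--> C
C --q--> E
E --p--> D
D --p--> C
C --q--> E
E --p--> D
D --p--> C
C --q--> E
E --p--> D
D --p--> C
C --p--> D
End in state D, which is not an accepting state.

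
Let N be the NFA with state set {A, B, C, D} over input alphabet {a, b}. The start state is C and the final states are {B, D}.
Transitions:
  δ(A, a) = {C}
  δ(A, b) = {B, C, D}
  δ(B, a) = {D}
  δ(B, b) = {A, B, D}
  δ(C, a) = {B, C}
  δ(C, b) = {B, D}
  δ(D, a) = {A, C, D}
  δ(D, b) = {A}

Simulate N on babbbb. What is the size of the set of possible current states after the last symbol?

4

Start: {C}
read b: {B, D}
read a: {A, C, D}
read b: {A, B, C, D}
read b: {A, B, C, D}
read b: {A, B, C, D}
read b: {A, B, C, D}
Final reachable set {A, B, C, D} has 4 states.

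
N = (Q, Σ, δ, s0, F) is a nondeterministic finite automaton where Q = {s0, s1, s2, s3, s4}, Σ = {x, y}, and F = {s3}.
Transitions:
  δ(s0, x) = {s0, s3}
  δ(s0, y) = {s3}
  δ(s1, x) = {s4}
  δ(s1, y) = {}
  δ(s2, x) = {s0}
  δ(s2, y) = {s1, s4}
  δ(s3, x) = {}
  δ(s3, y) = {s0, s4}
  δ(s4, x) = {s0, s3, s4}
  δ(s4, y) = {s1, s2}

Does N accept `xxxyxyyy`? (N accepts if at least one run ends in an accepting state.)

accepted

Start: {s0}
read x: {s0, s3}
read x: {s0, s3}
read x: {s0, s3}
read y: {s0, s3, s4}
read x: {s0, s3, s4}
read y: {s0, s1, s2, s3, s4}
read y: {s0, s1, s2, s3, s4}
read y: {s0, s1, s2, s3, s4}
Reachable ∩ accepting = {s3} — nonempty.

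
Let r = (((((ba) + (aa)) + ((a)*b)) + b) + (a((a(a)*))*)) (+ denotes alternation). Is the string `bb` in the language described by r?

Neither ((((ba)+(aa))+((a)*b))+b) nor (a((a(a)*))*) matches bb.

no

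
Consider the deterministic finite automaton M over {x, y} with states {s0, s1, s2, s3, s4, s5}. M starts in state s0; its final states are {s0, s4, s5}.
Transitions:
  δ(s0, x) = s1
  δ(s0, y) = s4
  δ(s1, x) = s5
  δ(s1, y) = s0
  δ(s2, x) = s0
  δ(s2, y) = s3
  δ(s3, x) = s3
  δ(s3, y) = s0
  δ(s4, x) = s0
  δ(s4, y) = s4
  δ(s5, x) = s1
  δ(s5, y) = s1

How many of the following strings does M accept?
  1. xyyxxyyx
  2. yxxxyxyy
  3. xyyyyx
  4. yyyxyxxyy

4

xyyxxyyx: accepted
yxxxyxyy: accepted
xyyyyx: accepted
yyyxyxxyy: accepted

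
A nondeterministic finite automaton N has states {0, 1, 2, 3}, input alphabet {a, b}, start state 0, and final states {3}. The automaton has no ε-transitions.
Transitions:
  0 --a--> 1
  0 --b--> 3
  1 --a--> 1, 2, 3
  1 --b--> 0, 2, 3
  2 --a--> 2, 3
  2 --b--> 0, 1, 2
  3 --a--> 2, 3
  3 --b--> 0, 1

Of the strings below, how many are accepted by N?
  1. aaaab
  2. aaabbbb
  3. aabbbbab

3

aaaab: accepted
aaabbbb: accepted
aabbbbab: accepted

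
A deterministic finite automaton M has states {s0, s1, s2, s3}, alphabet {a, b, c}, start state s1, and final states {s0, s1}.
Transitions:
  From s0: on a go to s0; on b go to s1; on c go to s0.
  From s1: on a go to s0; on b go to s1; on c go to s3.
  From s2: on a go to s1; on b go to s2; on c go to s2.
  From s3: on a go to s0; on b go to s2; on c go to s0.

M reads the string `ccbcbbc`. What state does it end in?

s2

s1 --c--> s3
s3 --c--> s0
s0 --b--> s1
s1 --c--> s3
s3 --b--> s2
s2 --b--> s2
s2 --c--> s2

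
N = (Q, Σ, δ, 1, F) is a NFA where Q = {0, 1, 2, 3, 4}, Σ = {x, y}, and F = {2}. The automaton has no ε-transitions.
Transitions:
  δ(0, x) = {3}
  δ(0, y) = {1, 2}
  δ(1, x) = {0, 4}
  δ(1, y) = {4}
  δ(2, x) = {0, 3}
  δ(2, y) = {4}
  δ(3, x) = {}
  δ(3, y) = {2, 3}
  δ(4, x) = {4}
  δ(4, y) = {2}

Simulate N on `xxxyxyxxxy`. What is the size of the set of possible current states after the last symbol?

Start: {1}
read x: {0, 4}
read x: {3, 4}
read x: {4}
read y: {2}
read x: {0, 3}
read y: {1, 2, 3}
read x: {0, 3, 4}
read x: {3, 4}
read x: {4}
read y: {2}
Final reachable set {2} has 1 state.

1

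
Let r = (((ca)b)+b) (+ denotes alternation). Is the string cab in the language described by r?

The left alternative ((ca)b) matches cab.

yes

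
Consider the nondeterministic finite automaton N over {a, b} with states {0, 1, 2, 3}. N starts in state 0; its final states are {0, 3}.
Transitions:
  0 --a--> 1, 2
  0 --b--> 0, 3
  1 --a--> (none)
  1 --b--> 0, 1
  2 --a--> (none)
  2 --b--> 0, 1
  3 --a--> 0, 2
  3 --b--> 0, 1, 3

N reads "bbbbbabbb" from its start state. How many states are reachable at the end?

Start: {0}
read b: {0, 3}
read b: {0, 1, 3}
read b: {0, 1, 3}
read b: {0, 1, 3}
read b: {0, 1, 3}
read a: {0, 1, 2}
read b: {0, 1, 3}
read b: {0, 1, 3}
read b: {0, 1, 3}
Final reachable set {0, 1, 3} has 3 states.

3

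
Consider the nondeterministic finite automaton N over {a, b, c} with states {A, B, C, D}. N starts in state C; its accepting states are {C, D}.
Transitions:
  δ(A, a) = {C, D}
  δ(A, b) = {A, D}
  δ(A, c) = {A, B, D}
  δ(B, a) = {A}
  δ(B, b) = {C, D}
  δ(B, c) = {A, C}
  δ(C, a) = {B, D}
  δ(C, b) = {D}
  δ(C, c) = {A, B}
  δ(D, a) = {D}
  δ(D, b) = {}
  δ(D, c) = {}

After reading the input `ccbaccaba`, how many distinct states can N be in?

Start: {C}
read c: {A, B}
read c: {A, B, C, D}
read b: {A, C, D}
read a: {B, C, D}
read c: {A, B, C}
read c: {A, B, C, D}
read a: {A, B, C, D}
read b: {A, C, D}
read a: {B, C, D}
Final reachable set {B, C, D} has 3 states.

3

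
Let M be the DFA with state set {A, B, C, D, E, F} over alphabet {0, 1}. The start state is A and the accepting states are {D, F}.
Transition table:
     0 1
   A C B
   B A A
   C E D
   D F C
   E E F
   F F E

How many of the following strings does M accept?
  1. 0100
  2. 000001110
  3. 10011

0100: accepted
000001110: accepted
10011: rejected

2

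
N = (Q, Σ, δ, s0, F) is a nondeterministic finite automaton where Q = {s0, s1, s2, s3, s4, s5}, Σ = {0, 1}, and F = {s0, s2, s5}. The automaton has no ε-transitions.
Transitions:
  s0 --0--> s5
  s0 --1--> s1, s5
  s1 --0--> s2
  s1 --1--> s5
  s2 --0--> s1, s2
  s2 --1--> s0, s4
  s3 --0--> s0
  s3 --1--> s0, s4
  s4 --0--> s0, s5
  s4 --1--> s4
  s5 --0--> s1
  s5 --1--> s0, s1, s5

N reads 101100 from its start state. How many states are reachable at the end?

3

Start: {s0}
read 1: {s1, s5}
read 0: {s1, s2}
read 1: {s0, s4, s5}
read 1: {s0, s1, s4, s5}
read 0: {s0, s1, s2, s5}
read 0: {s1, s2, s5}
Final reachable set {s1, s2, s5} has 3 states.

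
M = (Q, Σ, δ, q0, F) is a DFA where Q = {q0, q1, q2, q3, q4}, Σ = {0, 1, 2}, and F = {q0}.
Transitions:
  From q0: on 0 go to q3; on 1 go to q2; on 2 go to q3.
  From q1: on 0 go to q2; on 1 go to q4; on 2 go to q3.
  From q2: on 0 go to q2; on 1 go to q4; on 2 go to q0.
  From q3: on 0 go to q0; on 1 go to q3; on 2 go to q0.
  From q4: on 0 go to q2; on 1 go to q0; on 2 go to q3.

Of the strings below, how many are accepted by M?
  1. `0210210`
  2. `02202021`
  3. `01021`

`0210210`: rejected
`02202021`: rejected
`01021`: rejected

0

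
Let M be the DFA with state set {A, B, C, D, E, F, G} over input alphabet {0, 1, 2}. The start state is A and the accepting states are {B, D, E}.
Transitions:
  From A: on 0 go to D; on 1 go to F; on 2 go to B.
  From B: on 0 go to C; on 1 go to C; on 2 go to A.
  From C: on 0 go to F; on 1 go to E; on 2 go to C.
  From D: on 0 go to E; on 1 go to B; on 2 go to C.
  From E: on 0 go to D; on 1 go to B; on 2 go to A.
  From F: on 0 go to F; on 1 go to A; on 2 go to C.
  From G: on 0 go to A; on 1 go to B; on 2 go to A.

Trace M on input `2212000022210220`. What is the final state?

A --2--> B
B --2--> A
A --1--> F
F --2--> C
C --0--> F
F --0--> F
F --0--> F
F --0--> F
F --2--> C
C --2--> C
C --2--> C
C --1--> E
E --0--> D
D --2--> C
C --2--> C
C --0--> F

F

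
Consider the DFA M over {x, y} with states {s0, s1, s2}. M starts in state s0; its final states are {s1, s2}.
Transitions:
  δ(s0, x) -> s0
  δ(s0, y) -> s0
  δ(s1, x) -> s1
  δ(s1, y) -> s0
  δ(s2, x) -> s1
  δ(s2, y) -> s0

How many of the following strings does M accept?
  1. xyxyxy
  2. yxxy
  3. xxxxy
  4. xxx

xyxyxy: rejected
yxxy: rejected
xxxxy: rejected
xxx: rejected

0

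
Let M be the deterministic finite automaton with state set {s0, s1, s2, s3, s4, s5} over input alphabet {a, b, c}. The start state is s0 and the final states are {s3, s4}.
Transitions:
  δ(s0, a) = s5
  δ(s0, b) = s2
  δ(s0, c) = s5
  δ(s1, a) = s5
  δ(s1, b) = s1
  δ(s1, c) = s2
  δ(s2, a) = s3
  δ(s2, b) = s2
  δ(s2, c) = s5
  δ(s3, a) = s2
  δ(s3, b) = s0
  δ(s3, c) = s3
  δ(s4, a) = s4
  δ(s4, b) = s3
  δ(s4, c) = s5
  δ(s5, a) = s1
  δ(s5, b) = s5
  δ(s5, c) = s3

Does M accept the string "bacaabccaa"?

s0 --b--> s2
s2 --a--> s3
s3 --c--> s3
s3 --a--> s2
s2 --a--> s3
s3 --b--> s0
s0 --c--> s5
s5 --c--> s3
s3 --a--> s2
s2 --a--> s3
End in state s3, which is an accepting state.

accepted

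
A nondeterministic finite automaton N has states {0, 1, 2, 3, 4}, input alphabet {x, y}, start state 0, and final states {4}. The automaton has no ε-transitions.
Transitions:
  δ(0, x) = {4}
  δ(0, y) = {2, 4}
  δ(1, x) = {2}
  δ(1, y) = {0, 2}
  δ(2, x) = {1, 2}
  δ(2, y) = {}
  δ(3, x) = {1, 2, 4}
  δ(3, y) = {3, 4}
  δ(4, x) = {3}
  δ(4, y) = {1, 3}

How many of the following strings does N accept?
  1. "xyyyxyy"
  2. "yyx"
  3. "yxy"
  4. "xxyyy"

4

"xyyyxyy": accepted
"yyx": accepted
"yxy": accepted
"xxyyy": accepted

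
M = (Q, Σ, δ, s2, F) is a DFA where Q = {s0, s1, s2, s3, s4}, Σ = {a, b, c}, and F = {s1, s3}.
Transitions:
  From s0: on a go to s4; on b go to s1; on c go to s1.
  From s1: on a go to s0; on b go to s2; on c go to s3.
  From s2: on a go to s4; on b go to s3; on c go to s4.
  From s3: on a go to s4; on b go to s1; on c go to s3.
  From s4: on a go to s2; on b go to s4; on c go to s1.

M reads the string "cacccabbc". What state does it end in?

s1

s2 --c--> s4
s4 --a--> s2
s2 --c--> s4
s4 --c--> s1
s1 --c--> s3
s3 --a--> s4
s4 --b--> s4
s4 --b--> s4
s4 --c--> s1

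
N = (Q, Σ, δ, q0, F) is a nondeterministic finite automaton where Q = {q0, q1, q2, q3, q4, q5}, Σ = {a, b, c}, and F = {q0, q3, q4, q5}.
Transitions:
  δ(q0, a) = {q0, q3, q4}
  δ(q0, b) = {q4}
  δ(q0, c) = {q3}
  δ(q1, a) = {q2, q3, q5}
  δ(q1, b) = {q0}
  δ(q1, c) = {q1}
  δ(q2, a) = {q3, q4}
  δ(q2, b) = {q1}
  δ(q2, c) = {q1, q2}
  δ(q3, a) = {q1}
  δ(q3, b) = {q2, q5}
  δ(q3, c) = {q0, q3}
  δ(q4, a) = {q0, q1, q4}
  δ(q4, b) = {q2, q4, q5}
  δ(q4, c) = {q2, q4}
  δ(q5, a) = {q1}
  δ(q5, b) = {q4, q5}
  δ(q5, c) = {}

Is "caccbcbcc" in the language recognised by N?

Start: {q0}
read c: {q3}
read a: {q1}
read c: {q1}
read c: {q1}
read b: {q0}
read c: {q3}
read b: {q2, q5}
read c: {q1, q2}
read c: {q1, q2}
Reachable ∩ accepting = {} — empty.

rejected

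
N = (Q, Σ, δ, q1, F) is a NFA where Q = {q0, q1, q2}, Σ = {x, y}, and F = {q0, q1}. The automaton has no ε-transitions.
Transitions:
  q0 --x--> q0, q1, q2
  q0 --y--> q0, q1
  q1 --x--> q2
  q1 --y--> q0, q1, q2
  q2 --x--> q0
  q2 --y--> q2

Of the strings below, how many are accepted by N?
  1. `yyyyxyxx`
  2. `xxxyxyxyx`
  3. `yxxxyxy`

`yyyyxyxx`: accepted
`xxxyxyxyx`: accepted
`yxxxyxy`: accepted

3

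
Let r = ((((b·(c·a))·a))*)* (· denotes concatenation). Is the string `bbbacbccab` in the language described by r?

no

bbbacbccab cannot be split into zero or more pieces each matching (((b·(c·a))·a))*.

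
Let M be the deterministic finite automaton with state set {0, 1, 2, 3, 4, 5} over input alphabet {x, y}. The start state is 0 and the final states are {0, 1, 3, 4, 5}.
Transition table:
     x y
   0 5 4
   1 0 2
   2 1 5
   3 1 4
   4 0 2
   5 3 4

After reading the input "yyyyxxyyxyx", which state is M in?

0 --y--> 4
4 --y--> 2
2 --y--> 5
5 --y--> 4
4 --x--> 0
0 --x--> 5
5 --y--> 4
4 --y--> 2
2 --x--> 1
1 --y--> 2
2 --x--> 1

1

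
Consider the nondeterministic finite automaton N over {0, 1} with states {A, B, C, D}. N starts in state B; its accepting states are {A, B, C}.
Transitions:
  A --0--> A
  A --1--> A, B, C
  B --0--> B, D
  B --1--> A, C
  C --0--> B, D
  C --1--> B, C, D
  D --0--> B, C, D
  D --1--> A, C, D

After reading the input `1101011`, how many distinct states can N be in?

Start: {B}
read 1: {A, C}
read 1: {A, B, C, D}
read 0: {A, B, C, D}
read 1: {A, B, C, D}
read 0: {A, B, C, D}
read 1: {A, B, C, D}
read 1: {A, B, C, D}
Final reachable set {A, B, C, D} has 4 states.

4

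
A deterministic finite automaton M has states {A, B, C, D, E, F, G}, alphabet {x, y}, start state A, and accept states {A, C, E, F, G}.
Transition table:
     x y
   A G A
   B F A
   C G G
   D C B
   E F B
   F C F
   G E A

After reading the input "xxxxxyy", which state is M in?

A

A --x--> G
G --x--> E
E --x--> F
F --x--> C
C --x--> G
G --y--> A
A --y--> A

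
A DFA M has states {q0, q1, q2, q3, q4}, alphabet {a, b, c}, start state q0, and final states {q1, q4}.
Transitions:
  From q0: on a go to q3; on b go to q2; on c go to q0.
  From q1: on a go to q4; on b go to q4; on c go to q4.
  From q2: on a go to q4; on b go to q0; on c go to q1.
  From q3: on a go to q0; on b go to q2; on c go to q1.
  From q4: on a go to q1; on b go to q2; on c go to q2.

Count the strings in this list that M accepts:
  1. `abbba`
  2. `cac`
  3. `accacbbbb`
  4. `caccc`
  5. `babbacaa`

3

`abbba`: accepted
`cac`: accepted
`accacbbbb`: rejected
`caccc`: rejected
`babbacaa`: accepted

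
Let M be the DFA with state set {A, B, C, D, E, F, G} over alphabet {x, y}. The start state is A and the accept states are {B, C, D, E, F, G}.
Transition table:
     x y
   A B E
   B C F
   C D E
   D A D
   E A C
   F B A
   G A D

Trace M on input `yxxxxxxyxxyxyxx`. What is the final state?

B

A --y--> E
E --x--> A
A --x--> B
B --x--> C
C --x--> D
D --x--> A
A --x--> B
B --y--> F
F --x--> B
B --x--> C
C --y--> E
E --x--> A
A --y--> E
E --x--> A
A --x--> B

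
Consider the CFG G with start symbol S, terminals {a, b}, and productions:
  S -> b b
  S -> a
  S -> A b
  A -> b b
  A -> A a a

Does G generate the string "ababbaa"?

no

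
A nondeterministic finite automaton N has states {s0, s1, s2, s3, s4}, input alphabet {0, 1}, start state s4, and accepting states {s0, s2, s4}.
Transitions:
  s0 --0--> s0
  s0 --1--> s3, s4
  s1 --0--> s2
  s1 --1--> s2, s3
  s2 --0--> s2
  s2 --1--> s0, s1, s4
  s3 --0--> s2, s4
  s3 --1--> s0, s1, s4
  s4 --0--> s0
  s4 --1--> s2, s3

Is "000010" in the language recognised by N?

Start: {s4}
read 0: {s0}
read 0: {s0}
read 0: {s0}
read 0: {s0}
read 1: {s3, s4}
read 0: {s0, s2, s4}
Reachable ∩ accepting = {s0, s2, s4} — nonempty.

accepted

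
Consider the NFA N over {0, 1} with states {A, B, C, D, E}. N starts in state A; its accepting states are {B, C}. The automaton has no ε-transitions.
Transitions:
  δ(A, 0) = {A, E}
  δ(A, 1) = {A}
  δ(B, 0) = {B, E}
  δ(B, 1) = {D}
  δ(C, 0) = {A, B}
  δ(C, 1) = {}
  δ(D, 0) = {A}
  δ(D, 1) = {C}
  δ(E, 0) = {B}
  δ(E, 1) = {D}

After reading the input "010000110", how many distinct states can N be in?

3

Start: {A}
read 0: {A, E}
read 1: {A, D}
read 0: {A, E}
read 0: {A, B, E}
read 0: {A, B, E}
read 0: {A, B, E}
read 1: {A, D}
read 1: {A, C}
read 0: {A, B, E}
Final reachable set {A, B, E} has 3 states.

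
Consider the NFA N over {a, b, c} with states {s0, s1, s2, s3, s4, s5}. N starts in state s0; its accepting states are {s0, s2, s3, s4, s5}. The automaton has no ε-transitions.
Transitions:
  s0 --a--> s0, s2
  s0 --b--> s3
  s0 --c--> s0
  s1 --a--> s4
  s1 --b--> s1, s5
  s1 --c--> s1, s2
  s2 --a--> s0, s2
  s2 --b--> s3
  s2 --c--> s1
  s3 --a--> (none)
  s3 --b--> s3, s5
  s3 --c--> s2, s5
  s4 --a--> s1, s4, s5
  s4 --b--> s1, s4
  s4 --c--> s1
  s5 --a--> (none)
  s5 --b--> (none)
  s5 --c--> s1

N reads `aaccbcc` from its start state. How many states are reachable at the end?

Start: {s0}
read a: {s0, s2}
read a: {s0, s2}
read c: {s0, s1}
read c: {s0, s1, s2}
read b: {s1, s3, s5}
read c: {s1, s2, s5}
read c: {s1, s2}
Final reachable set {s1, s2} has 2 states.

2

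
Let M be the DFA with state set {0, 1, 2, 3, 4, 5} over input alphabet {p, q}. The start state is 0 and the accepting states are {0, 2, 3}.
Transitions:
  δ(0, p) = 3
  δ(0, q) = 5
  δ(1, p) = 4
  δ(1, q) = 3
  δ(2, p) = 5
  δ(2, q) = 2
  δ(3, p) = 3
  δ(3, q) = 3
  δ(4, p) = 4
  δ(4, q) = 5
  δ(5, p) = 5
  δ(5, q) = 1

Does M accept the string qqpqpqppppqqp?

0 --q--> 5
5 --q--> 1
1 --p--> 4
4 --q--> 5
5 --p--> 5
5 --q--> 1
1 --p--> 4
4 --p--> 4
4 --p--> 4
4 --p--> 4
4 --q--> 5
5 --q--> 1
1 --p--> 4
End in state 4, which is not an accepting state.

rejected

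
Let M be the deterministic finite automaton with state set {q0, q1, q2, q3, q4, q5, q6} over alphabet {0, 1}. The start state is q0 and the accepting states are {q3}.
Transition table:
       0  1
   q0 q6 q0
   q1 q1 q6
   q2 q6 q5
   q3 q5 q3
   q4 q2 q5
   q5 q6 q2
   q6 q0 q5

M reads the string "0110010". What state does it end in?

q0 --0--> q6
q6 --1--> q5
q5 --1--> q2
q2 --0--> q6
q6 --0--> q0
q0 --1--> q0
q0 --0--> q6

q6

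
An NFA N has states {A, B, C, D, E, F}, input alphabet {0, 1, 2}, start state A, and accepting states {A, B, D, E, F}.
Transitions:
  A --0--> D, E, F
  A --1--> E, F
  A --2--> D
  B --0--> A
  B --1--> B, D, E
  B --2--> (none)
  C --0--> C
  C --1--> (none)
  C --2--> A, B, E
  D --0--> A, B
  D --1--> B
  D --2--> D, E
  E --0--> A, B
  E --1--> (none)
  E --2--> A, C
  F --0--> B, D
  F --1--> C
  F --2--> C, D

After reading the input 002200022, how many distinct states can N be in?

5

Start: {A}
read 0: {D, E, F}
read 0: {A, B, D}
read 2: {D, E}
read 2: {A, C, D, E}
read 0: {A, B, C, D, E, F}
read 0: {A, B, C, D, E, F}
read 0: {A, B, C, D, E, F}
read 2: {A, B, C, D, E}
read 2: {A, B, C, D, E}
Final reachable set {A, B, C, D, E} has 5 states.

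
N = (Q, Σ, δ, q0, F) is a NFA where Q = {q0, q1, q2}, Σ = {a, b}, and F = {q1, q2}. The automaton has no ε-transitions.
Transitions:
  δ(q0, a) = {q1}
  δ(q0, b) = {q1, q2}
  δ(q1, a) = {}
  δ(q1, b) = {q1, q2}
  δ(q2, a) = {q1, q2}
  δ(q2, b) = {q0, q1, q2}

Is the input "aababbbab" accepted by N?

Start: {q0}
read a: {q1}
read a: {}
The reachable set is empty and stays empty for the remaining 7 symbols.
Reachable ∩ accepting = {} — empty.

rejected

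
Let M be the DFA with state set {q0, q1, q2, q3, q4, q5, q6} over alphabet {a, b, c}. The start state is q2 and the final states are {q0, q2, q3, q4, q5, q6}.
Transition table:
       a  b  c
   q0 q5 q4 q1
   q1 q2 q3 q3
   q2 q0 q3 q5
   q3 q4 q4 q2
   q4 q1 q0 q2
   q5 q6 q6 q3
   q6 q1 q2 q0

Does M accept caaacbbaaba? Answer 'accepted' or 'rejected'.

rejected

q2 --c--> q5
q5 --a--> q6
q6 --a--> q1
q1 --a--> q2
q2 --c--> q5
q5 --b--> q6
q6 --b--> q2
q2 --a--> q0
q0 --a--> q5
q5 --b--> q6
q6 --a--> q1
End in state q1, which is not an accepting state.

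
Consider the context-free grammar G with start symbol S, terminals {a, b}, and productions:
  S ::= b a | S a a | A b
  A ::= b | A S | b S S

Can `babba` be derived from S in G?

no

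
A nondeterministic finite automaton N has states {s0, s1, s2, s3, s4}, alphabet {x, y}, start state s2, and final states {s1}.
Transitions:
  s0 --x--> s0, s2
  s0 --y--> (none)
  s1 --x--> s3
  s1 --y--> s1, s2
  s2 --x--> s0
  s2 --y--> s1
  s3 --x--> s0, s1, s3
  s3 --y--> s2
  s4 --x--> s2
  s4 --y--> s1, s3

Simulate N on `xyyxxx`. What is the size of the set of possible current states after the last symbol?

Start: {s2}
read x: {s0}
read y: {}
The reachable set is empty and stays empty for the remaining 4 symbols.
Final reachable set {} has 0 states.

0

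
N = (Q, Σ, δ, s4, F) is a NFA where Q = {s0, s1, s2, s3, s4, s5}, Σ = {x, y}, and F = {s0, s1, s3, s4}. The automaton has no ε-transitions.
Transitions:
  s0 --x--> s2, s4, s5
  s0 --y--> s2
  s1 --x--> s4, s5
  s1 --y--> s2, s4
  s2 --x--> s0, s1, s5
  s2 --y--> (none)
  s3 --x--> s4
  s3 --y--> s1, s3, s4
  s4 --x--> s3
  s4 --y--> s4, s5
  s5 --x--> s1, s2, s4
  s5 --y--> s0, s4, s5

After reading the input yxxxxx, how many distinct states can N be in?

6

Start: {s4}
read y: {s4, s5}
read x: {s1, s2, s3, s4}
read x: {s0, s1, s3, s4, s5}
read x: {s1, s2, s3, s4, s5}
read x: {s0, s1, s2, s3, s4, s5}
read x: {s0, s1, s2, s3, s4, s5}
Final reachable set {s0, s1, s2, s3, s4, s5} has 6 states.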